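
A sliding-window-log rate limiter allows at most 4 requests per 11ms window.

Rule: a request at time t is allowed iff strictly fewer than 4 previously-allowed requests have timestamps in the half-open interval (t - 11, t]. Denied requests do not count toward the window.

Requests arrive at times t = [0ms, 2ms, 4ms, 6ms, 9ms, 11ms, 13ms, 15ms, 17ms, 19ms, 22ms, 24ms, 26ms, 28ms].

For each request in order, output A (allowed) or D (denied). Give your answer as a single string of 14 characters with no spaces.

Answer: AAAADAAAADAAAA

Derivation:
Tracking allowed requests in the window:
  req#1 t=0ms: ALLOW
  req#2 t=2ms: ALLOW
  req#3 t=4ms: ALLOW
  req#4 t=6ms: ALLOW
  req#5 t=9ms: DENY
  req#6 t=11ms: ALLOW
  req#7 t=13ms: ALLOW
  req#8 t=15ms: ALLOW
  req#9 t=17ms: ALLOW
  req#10 t=19ms: DENY
  req#11 t=22ms: ALLOW
  req#12 t=24ms: ALLOW
  req#13 t=26ms: ALLOW
  req#14 t=28ms: ALLOW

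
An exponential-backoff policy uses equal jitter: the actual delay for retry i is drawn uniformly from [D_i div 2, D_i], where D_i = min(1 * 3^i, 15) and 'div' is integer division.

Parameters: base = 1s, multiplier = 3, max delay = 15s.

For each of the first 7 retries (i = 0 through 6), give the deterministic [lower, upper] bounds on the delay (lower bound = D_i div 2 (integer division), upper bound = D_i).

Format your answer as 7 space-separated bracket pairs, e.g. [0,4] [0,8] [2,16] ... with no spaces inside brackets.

Answer: [0,1] [1,3] [4,9] [7,15] [7,15] [7,15] [7,15]

Derivation:
Computing bounds per retry:
  i=0: D_i=min(1*3^0,15)=1, bounds=[0,1]
  i=1: D_i=min(1*3^1,15)=3, bounds=[1,3]
  i=2: D_i=min(1*3^2,15)=9, bounds=[4,9]
  i=3: D_i=min(1*3^3,15)=15, bounds=[7,15]
  i=4: D_i=min(1*3^4,15)=15, bounds=[7,15]
  i=5: D_i=min(1*3^5,15)=15, bounds=[7,15]
  i=6: D_i=min(1*3^6,15)=15, bounds=[7,15]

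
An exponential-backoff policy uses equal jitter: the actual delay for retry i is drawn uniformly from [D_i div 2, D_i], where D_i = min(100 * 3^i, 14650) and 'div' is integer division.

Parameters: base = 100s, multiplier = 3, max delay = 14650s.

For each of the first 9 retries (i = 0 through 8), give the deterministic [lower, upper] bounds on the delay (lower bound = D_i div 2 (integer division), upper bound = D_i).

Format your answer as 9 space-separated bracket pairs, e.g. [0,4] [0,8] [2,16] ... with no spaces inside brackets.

Computing bounds per retry:
  i=0: D_i=min(100*3^0,14650)=100, bounds=[50,100]
  i=1: D_i=min(100*3^1,14650)=300, bounds=[150,300]
  i=2: D_i=min(100*3^2,14650)=900, bounds=[450,900]
  i=3: D_i=min(100*3^3,14650)=2700, bounds=[1350,2700]
  i=4: D_i=min(100*3^4,14650)=8100, bounds=[4050,8100]
  i=5: D_i=min(100*3^5,14650)=14650, bounds=[7325,14650]
  i=6: D_i=min(100*3^6,14650)=14650, bounds=[7325,14650]
  i=7: D_i=min(100*3^7,14650)=14650, bounds=[7325,14650]
  i=8: D_i=min(100*3^8,14650)=14650, bounds=[7325,14650]

Answer: [50,100] [150,300] [450,900] [1350,2700] [4050,8100] [7325,14650] [7325,14650] [7325,14650] [7325,14650]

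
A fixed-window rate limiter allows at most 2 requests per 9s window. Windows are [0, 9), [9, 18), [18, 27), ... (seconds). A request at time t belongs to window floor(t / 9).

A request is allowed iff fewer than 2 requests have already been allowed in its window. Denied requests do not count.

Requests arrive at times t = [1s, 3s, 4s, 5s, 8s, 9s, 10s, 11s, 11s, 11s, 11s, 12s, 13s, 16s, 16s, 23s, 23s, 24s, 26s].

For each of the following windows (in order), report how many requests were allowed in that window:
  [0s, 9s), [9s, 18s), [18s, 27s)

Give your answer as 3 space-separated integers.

Processing requests:
  req#1 t=1s (window 0): ALLOW
  req#2 t=3s (window 0): ALLOW
  req#3 t=4s (window 0): DENY
  req#4 t=5s (window 0): DENY
  req#5 t=8s (window 0): DENY
  req#6 t=9s (window 1): ALLOW
  req#7 t=10s (window 1): ALLOW
  req#8 t=11s (window 1): DENY
  req#9 t=11s (window 1): DENY
  req#10 t=11s (window 1): DENY
  req#11 t=11s (window 1): DENY
  req#12 t=12s (window 1): DENY
  req#13 t=13s (window 1): DENY
  req#14 t=16s (window 1): DENY
  req#15 t=16s (window 1): DENY
  req#16 t=23s (window 2): ALLOW
  req#17 t=23s (window 2): ALLOW
  req#18 t=24s (window 2): DENY
  req#19 t=26s (window 2): DENY

Allowed counts by window: 2 2 2

Answer: 2 2 2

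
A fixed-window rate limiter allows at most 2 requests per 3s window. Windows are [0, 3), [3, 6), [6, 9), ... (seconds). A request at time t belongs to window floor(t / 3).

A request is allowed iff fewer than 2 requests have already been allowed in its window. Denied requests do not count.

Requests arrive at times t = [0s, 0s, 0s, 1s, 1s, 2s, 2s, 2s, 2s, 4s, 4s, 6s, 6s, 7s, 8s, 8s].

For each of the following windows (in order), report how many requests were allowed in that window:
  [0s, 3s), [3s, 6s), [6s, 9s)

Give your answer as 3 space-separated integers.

Processing requests:
  req#1 t=0s (window 0): ALLOW
  req#2 t=0s (window 0): ALLOW
  req#3 t=0s (window 0): DENY
  req#4 t=1s (window 0): DENY
  req#5 t=1s (window 0): DENY
  req#6 t=2s (window 0): DENY
  req#7 t=2s (window 0): DENY
  req#8 t=2s (window 0): DENY
  req#9 t=2s (window 0): DENY
  req#10 t=4s (window 1): ALLOW
  req#11 t=4s (window 1): ALLOW
  req#12 t=6s (window 2): ALLOW
  req#13 t=6s (window 2): ALLOW
  req#14 t=7s (window 2): DENY
  req#15 t=8s (window 2): DENY
  req#16 t=8s (window 2): DENY

Allowed counts by window: 2 2 2

Answer: 2 2 2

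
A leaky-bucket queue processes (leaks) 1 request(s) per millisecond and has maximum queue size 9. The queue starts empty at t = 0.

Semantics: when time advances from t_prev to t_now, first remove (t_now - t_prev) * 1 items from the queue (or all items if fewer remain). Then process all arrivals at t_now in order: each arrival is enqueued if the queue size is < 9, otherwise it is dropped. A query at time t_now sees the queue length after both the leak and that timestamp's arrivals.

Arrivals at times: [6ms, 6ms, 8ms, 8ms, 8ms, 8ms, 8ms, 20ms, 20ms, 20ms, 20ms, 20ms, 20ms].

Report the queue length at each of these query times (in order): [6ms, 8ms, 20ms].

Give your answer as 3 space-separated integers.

Queue lengths at query times:
  query t=6ms: backlog = 2
  query t=8ms: backlog = 5
  query t=20ms: backlog = 6

Answer: 2 5 6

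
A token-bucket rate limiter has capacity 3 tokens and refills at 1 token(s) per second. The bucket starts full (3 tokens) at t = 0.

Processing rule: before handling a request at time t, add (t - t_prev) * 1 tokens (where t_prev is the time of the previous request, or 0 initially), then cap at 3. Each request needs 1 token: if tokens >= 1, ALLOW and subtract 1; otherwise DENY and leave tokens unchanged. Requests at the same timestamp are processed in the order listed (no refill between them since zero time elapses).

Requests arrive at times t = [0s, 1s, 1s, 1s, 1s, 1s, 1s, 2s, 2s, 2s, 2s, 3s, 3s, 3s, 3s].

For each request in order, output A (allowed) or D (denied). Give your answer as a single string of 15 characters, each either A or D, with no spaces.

Answer: AAAADDDADDDADDD

Derivation:
Simulating step by step:
  req#1 t=0s: ALLOW
  req#2 t=1s: ALLOW
  req#3 t=1s: ALLOW
  req#4 t=1s: ALLOW
  req#5 t=1s: DENY
  req#6 t=1s: DENY
  req#7 t=1s: DENY
  req#8 t=2s: ALLOW
  req#9 t=2s: DENY
  req#10 t=2s: DENY
  req#11 t=2s: DENY
  req#12 t=3s: ALLOW
  req#13 t=3s: DENY
  req#14 t=3s: DENY
  req#15 t=3s: DENY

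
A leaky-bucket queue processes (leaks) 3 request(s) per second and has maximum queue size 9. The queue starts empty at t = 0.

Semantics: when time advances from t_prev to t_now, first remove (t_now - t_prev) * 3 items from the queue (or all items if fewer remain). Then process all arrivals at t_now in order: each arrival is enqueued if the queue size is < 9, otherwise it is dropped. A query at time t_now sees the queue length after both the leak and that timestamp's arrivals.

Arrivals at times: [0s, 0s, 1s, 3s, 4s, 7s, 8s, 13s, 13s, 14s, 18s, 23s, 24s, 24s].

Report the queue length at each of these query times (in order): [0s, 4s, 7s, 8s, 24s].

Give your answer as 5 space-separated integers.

Answer: 2 1 1 1 2

Derivation:
Queue lengths at query times:
  query t=0s: backlog = 2
  query t=4s: backlog = 1
  query t=7s: backlog = 1
  query t=8s: backlog = 1
  query t=24s: backlog = 2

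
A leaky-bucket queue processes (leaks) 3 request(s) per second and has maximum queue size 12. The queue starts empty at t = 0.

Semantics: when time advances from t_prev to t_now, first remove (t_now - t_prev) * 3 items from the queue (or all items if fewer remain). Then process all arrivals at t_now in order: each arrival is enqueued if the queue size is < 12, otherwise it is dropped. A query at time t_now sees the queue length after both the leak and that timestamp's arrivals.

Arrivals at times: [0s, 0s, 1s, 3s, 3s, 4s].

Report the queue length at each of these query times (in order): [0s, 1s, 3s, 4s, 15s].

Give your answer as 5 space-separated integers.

Answer: 2 1 2 1 0

Derivation:
Queue lengths at query times:
  query t=0s: backlog = 2
  query t=1s: backlog = 1
  query t=3s: backlog = 2
  query t=4s: backlog = 1
  query t=15s: backlog = 0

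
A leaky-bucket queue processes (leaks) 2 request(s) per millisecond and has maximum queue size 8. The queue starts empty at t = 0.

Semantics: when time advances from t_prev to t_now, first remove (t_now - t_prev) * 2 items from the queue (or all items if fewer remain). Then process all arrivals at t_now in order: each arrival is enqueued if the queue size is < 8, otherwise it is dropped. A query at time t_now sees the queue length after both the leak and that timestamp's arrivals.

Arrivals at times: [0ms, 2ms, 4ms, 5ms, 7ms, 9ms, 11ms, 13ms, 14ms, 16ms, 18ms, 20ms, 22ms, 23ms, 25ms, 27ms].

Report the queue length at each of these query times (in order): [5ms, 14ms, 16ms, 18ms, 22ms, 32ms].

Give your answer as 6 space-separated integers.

Queue lengths at query times:
  query t=5ms: backlog = 1
  query t=14ms: backlog = 1
  query t=16ms: backlog = 1
  query t=18ms: backlog = 1
  query t=22ms: backlog = 1
  query t=32ms: backlog = 0

Answer: 1 1 1 1 1 0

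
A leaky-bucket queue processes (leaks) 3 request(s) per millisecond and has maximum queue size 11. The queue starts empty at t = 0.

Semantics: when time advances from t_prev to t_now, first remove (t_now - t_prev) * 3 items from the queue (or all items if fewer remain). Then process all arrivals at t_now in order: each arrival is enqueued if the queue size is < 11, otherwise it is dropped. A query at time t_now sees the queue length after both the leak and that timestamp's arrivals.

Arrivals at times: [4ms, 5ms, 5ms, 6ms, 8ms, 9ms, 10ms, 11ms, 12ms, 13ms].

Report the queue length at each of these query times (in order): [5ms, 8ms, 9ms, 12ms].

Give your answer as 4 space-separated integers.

Answer: 2 1 1 1

Derivation:
Queue lengths at query times:
  query t=5ms: backlog = 2
  query t=8ms: backlog = 1
  query t=9ms: backlog = 1
  query t=12ms: backlog = 1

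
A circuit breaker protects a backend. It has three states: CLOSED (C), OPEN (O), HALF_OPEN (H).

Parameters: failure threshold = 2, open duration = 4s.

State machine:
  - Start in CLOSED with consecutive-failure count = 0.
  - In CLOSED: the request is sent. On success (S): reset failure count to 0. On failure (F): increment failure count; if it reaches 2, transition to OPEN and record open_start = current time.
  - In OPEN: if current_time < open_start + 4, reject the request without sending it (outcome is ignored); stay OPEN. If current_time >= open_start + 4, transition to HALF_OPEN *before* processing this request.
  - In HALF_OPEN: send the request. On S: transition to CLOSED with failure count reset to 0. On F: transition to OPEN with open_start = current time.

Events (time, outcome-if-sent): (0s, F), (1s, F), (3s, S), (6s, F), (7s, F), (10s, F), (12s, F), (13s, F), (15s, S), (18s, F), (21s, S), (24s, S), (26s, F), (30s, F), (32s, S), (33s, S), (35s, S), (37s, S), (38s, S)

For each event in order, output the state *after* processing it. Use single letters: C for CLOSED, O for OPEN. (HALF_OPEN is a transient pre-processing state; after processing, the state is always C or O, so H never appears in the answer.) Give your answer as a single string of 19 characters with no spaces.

Answer: COOOOOOOCCCCCOOOCCC

Derivation:
State after each event:
  event#1 t=0s outcome=F: state=CLOSED
  event#2 t=1s outcome=F: state=OPEN
  event#3 t=3s outcome=S: state=OPEN
  event#4 t=6s outcome=F: state=OPEN
  event#5 t=7s outcome=F: state=OPEN
  event#6 t=10s outcome=F: state=OPEN
  event#7 t=12s outcome=F: state=OPEN
  event#8 t=13s outcome=F: state=OPEN
  event#9 t=15s outcome=S: state=CLOSED
  event#10 t=18s outcome=F: state=CLOSED
  event#11 t=21s outcome=S: state=CLOSED
  event#12 t=24s outcome=S: state=CLOSED
  event#13 t=26s outcome=F: state=CLOSED
  event#14 t=30s outcome=F: state=OPEN
  event#15 t=32s outcome=S: state=OPEN
  event#16 t=33s outcome=S: state=OPEN
  event#17 t=35s outcome=S: state=CLOSED
  event#18 t=37s outcome=S: state=CLOSED
  event#19 t=38s outcome=S: state=CLOSED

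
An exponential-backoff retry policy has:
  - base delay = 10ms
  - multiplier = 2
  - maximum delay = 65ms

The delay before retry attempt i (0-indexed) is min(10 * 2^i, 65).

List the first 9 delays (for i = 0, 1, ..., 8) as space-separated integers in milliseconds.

Computing each delay:
  i=0: min(10*2^0, 65) = 10
  i=1: min(10*2^1, 65) = 20
  i=2: min(10*2^2, 65) = 40
  i=3: min(10*2^3, 65) = 65
  i=4: min(10*2^4, 65) = 65
  i=5: min(10*2^5, 65) = 65
  i=6: min(10*2^6, 65) = 65
  i=7: min(10*2^7, 65) = 65
  i=8: min(10*2^8, 65) = 65

Answer: 10 20 40 65 65 65 65 65 65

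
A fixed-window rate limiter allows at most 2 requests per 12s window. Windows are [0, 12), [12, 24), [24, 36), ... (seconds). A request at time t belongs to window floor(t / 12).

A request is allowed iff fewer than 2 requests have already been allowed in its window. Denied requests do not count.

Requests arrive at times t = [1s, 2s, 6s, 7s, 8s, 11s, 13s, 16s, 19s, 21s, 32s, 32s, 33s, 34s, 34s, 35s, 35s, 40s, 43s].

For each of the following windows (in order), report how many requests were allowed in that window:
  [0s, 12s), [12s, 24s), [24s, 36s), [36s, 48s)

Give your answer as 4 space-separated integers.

Answer: 2 2 2 2

Derivation:
Processing requests:
  req#1 t=1s (window 0): ALLOW
  req#2 t=2s (window 0): ALLOW
  req#3 t=6s (window 0): DENY
  req#4 t=7s (window 0): DENY
  req#5 t=8s (window 0): DENY
  req#6 t=11s (window 0): DENY
  req#7 t=13s (window 1): ALLOW
  req#8 t=16s (window 1): ALLOW
  req#9 t=19s (window 1): DENY
  req#10 t=21s (window 1): DENY
  req#11 t=32s (window 2): ALLOW
  req#12 t=32s (window 2): ALLOW
  req#13 t=33s (window 2): DENY
  req#14 t=34s (window 2): DENY
  req#15 t=34s (window 2): DENY
  req#16 t=35s (window 2): DENY
  req#17 t=35s (window 2): DENY
  req#18 t=40s (window 3): ALLOW
  req#19 t=43s (window 3): ALLOW

Allowed counts by window: 2 2 2 2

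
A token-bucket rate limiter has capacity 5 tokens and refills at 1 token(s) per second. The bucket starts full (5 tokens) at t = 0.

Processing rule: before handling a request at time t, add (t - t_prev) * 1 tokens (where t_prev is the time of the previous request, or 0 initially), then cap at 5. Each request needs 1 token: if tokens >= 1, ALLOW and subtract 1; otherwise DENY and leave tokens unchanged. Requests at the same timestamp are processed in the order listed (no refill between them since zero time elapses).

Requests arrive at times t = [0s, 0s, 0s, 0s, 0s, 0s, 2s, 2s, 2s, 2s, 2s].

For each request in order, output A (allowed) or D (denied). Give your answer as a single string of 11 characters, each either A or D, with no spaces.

Answer: AAAAADAADDD

Derivation:
Simulating step by step:
  req#1 t=0s: ALLOW
  req#2 t=0s: ALLOW
  req#3 t=0s: ALLOW
  req#4 t=0s: ALLOW
  req#5 t=0s: ALLOW
  req#6 t=0s: DENY
  req#7 t=2s: ALLOW
  req#8 t=2s: ALLOW
  req#9 t=2s: DENY
  req#10 t=2s: DENY
  req#11 t=2s: DENY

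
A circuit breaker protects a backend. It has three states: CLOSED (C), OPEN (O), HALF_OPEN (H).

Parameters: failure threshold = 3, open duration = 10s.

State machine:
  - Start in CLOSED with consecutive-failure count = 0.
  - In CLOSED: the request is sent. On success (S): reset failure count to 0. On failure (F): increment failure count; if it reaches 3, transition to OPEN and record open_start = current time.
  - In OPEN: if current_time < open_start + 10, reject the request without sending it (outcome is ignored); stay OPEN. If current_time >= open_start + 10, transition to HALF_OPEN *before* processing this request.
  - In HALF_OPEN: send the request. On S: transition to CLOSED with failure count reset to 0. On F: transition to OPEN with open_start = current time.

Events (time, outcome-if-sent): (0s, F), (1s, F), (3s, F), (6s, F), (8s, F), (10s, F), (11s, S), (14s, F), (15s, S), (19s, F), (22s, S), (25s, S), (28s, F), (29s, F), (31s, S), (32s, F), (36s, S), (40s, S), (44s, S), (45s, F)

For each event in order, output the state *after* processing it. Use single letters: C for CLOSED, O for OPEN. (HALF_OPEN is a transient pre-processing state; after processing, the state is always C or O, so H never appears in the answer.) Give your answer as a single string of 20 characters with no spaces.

State after each event:
  event#1 t=0s outcome=F: state=CLOSED
  event#2 t=1s outcome=F: state=CLOSED
  event#3 t=3s outcome=F: state=OPEN
  event#4 t=6s outcome=F: state=OPEN
  event#5 t=8s outcome=F: state=OPEN
  event#6 t=10s outcome=F: state=OPEN
  event#7 t=11s outcome=S: state=OPEN
  event#8 t=14s outcome=F: state=OPEN
  event#9 t=15s outcome=S: state=OPEN
  event#10 t=19s outcome=F: state=OPEN
  event#11 t=22s outcome=S: state=OPEN
  event#12 t=25s outcome=S: state=CLOSED
  event#13 t=28s outcome=F: state=CLOSED
  event#14 t=29s outcome=F: state=CLOSED
  event#15 t=31s outcome=S: state=CLOSED
  event#16 t=32s outcome=F: state=CLOSED
  event#17 t=36s outcome=S: state=CLOSED
  event#18 t=40s outcome=S: state=CLOSED
  event#19 t=44s outcome=S: state=CLOSED
  event#20 t=45s outcome=F: state=CLOSED

Answer: CCOOOOOOOOOCCCCCCCCC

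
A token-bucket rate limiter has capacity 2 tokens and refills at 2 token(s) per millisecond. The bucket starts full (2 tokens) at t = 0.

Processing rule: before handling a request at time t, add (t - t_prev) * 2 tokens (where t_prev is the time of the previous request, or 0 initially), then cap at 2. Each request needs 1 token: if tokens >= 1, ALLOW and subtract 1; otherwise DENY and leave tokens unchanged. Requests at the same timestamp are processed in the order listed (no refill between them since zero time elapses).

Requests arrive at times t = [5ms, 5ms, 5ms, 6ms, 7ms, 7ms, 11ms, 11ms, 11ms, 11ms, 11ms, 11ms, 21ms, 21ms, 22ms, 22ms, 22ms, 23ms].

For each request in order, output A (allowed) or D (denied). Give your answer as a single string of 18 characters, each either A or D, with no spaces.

Simulating step by step:
  req#1 t=5ms: ALLOW
  req#2 t=5ms: ALLOW
  req#3 t=5ms: DENY
  req#4 t=6ms: ALLOW
  req#5 t=7ms: ALLOW
  req#6 t=7ms: ALLOW
  req#7 t=11ms: ALLOW
  req#8 t=11ms: ALLOW
  req#9 t=11ms: DENY
  req#10 t=11ms: DENY
  req#11 t=11ms: DENY
  req#12 t=11ms: DENY
  req#13 t=21ms: ALLOW
  req#14 t=21ms: ALLOW
  req#15 t=22ms: ALLOW
  req#16 t=22ms: ALLOW
  req#17 t=22ms: DENY
  req#18 t=23ms: ALLOW

Answer: AADAAAAADDDDAAAADA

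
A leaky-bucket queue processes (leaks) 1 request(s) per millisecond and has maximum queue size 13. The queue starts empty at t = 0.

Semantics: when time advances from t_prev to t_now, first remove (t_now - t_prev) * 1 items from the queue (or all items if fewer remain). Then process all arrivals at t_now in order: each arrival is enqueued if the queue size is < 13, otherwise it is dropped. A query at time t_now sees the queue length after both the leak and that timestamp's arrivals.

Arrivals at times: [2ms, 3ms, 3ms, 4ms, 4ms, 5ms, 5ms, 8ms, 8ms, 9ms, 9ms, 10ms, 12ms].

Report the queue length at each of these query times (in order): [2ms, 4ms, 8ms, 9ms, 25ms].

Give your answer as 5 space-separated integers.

Answer: 1 3 3 4 0

Derivation:
Queue lengths at query times:
  query t=2ms: backlog = 1
  query t=4ms: backlog = 3
  query t=8ms: backlog = 3
  query t=9ms: backlog = 4
  query t=25ms: backlog = 0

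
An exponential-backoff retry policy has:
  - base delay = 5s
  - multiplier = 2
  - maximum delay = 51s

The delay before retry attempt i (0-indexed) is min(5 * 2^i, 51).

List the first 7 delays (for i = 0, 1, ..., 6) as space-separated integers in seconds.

Computing each delay:
  i=0: min(5*2^0, 51) = 5
  i=1: min(5*2^1, 51) = 10
  i=2: min(5*2^2, 51) = 20
  i=3: min(5*2^3, 51) = 40
  i=4: min(5*2^4, 51) = 51
  i=5: min(5*2^5, 51) = 51
  i=6: min(5*2^6, 51) = 51

Answer: 5 10 20 40 51 51 51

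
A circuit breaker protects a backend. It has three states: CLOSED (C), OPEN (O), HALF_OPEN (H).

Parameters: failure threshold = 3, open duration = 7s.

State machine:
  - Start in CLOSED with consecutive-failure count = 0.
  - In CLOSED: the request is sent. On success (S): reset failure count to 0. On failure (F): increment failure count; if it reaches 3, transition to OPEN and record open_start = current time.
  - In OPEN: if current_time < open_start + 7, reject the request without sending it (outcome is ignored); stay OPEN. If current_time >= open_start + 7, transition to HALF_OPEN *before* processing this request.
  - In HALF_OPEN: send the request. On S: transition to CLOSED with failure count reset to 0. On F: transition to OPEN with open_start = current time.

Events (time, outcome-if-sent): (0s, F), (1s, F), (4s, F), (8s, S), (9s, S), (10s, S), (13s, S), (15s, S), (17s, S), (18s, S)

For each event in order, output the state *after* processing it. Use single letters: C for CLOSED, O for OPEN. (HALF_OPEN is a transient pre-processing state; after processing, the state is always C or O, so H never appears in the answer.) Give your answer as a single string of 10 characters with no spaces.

State after each event:
  event#1 t=0s outcome=F: state=CLOSED
  event#2 t=1s outcome=F: state=CLOSED
  event#3 t=4s outcome=F: state=OPEN
  event#4 t=8s outcome=S: state=OPEN
  event#5 t=9s outcome=S: state=OPEN
  event#6 t=10s outcome=S: state=OPEN
  event#7 t=13s outcome=S: state=CLOSED
  event#8 t=15s outcome=S: state=CLOSED
  event#9 t=17s outcome=S: state=CLOSED
  event#10 t=18s outcome=S: state=CLOSED

Answer: CCOOOOCCCC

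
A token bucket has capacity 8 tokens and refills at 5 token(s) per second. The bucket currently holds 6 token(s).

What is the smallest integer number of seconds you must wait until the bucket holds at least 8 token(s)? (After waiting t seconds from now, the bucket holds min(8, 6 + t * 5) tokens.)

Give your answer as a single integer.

Answer: 1

Derivation:
Need 6 + t * 5 >= 8, so t >= 2/5.
Smallest integer t = ceil(2/5) = 1.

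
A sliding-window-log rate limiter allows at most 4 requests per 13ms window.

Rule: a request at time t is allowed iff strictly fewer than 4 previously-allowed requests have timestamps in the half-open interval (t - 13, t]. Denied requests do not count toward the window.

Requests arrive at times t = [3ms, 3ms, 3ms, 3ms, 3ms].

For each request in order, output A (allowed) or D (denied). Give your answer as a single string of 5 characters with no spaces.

Answer: AAAAD

Derivation:
Tracking allowed requests in the window:
  req#1 t=3ms: ALLOW
  req#2 t=3ms: ALLOW
  req#3 t=3ms: ALLOW
  req#4 t=3ms: ALLOW
  req#5 t=3ms: DENY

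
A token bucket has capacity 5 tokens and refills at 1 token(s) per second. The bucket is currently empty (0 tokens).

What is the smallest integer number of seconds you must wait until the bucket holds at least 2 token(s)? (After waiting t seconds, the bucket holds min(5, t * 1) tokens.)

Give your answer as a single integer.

Answer: 2

Derivation:
Need t * 1 >= 2, so t >= 2/1.
Smallest integer t = ceil(2/1) = 2.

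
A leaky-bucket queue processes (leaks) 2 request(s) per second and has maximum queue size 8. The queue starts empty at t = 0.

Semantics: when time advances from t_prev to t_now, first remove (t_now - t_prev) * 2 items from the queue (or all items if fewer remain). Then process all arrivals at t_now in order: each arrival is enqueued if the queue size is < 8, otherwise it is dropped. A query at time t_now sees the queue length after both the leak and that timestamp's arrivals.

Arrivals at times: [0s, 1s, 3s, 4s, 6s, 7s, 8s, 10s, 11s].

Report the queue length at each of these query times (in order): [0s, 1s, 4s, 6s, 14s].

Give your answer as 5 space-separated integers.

Answer: 1 1 1 1 0

Derivation:
Queue lengths at query times:
  query t=0s: backlog = 1
  query t=1s: backlog = 1
  query t=4s: backlog = 1
  query t=6s: backlog = 1
  query t=14s: backlog = 0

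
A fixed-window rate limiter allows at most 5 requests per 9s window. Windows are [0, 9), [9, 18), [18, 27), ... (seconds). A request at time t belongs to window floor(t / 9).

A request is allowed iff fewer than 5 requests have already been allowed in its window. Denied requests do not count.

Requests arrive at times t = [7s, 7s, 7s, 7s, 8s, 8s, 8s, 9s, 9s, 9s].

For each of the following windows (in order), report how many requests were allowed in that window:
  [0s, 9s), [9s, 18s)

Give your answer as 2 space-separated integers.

Processing requests:
  req#1 t=7s (window 0): ALLOW
  req#2 t=7s (window 0): ALLOW
  req#3 t=7s (window 0): ALLOW
  req#4 t=7s (window 0): ALLOW
  req#5 t=8s (window 0): ALLOW
  req#6 t=8s (window 0): DENY
  req#7 t=8s (window 0): DENY
  req#8 t=9s (window 1): ALLOW
  req#9 t=9s (window 1): ALLOW
  req#10 t=9s (window 1): ALLOW

Allowed counts by window: 5 3

Answer: 5 3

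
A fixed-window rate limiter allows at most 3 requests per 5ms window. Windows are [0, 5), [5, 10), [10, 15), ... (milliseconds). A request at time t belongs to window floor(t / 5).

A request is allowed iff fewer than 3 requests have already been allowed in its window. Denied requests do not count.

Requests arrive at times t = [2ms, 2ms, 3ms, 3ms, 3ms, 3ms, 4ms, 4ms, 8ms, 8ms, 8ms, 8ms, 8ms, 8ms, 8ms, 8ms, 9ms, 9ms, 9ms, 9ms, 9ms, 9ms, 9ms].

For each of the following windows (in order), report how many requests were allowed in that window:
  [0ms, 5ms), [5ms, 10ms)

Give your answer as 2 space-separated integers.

Answer: 3 3

Derivation:
Processing requests:
  req#1 t=2ms (window 0): ALLOW
  req#2 t=2ms (window 0): ALLOW
  req#3 t=3ms (window 0): ALLOW
  req#4 t=3ms (window 0): DENY
  req#5 t=3ms (window 0): DENY
  req#6 t=3ms (window 0): DENY
  req#7 t=4ms (window 0): DENY
  req#8 t=4ms (window 0): DENY
  req#9 t=8ms (window 1): ALLOW
  req#10 t=8ms (window 1): ALLOW
  req#11 t=8ms (window 1): ALLOW
  req#12 t=8ms (window 1): DENY
  req#13 t=8ms (window 1): DENY
  req#14 t=8ms (window 1): DENY
  req#15 t=8ms (window 1): DENY
  req#16 t=8ms (window 1): DENY
  req#17 t=9ms (window 1): DENY
  req#18 t=9ms (window 1): DENY
  req#19 t=9ms (window 1): DENY
  req#20 t=9ms (window 1): DENY
  req#21 t=9ms (window 1): DENY
  req#22 t=9ms (window 1): DENY
  req#23 t=9ms (window 1): DENY

Allowed counts by window: 3 3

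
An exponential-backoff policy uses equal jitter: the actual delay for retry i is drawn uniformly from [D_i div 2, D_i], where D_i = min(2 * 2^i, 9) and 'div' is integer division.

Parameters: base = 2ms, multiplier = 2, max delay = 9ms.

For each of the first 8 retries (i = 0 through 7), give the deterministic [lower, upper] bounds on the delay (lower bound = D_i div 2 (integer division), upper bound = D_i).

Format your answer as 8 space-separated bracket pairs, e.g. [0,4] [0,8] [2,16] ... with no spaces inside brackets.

Computing bounds per retry:
  i=0: D_i=min(2*2^0,9)=2, bounds=[1,2]
  i=1: D_i=min(2*2^1,9)=4, bounds=[2,4]
  i=2: D_i=min(2*2^2,9)=8, bounds=[4,8]
  i=3: D_i=min(2*2^3,9)=9, bounds=[4,9]
  i=4: D_i=min(2*2^4,9)=9, bounds=[4,9]
  i=5: D_i=min(2*2^5,9)=9, bounds=[4,9]
  i=6: D_i=min(2*2^6,9)=9, bounds=[4,9]
  i=7: D_i=min(2*2^7,9)=9, bounds=[4,9]

Answer: [1,2] [2,4] [4,8] [4,9] [4,9] [4,9] [4,9] [4,9]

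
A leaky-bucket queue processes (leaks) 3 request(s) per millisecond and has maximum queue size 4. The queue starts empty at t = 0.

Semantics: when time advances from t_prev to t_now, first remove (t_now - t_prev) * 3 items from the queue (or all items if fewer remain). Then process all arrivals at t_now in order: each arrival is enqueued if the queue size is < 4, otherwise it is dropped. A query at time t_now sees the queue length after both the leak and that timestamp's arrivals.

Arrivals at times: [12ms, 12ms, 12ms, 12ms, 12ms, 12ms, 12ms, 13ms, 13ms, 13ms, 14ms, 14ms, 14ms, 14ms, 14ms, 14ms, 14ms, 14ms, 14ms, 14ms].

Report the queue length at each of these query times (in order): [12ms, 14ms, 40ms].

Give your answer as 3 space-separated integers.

Queue lengths at query times:
  query t=12ms: backlog = 4
  query t=14ms: backlog = 4
  query t=40ms: backlog = 0

Answer: 4 4 0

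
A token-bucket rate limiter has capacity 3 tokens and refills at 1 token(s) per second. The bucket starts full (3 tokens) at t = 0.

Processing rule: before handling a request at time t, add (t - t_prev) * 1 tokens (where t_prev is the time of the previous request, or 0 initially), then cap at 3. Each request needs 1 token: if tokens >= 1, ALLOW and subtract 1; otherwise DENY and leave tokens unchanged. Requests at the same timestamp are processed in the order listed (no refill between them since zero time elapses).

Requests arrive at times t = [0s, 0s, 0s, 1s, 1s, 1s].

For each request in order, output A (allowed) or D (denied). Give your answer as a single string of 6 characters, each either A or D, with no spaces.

Simulating step by step:
  req#1 t=0s: ALLOW
  req#2 t=0s: ALLOW
  req#3 t=0s: ALLOW
  req#4 t=1s: ALLOW
  req#5 t=1s: DENY
  req#6 t=1s: DENY

Answer: AAAADD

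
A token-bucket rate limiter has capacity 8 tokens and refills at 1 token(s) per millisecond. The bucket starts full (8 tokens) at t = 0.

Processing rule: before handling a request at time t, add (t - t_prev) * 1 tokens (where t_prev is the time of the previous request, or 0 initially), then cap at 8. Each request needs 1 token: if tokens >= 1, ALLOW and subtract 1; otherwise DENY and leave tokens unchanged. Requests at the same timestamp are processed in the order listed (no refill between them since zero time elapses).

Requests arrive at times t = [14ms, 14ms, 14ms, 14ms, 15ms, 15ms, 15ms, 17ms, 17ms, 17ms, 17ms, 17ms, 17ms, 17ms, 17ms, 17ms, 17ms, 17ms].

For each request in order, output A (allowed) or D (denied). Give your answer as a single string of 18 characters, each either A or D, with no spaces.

Answer: AAAAAAAAAAADDDDDDD

Derivation:
Simulating step by step:
  req#1 t=14ms: ALLOW
  req#2 t=14ms: ALLOW
  req#3 t=14ms: ALLOW
  req#4 t=14ms: ALLOW
  req#5 t=15ms: ALLOW
  req#6 t=15ms: ALLOW
  req#7 t=15ms: ALLOW
  req#8 t=17ms: ALLOW
  req#9 t=17ms: ALLOW
  req#10 t=17ms: ALLOW
  req#11 t=17ms: ALLOW
  req#12 t=17ms: DENY
  req#13 t=17ms: DENY
  req#14 t=17ms: DENY
  req#15 t=17ms: DENY
  req#16 t=17ms: DENY
  req#17 t=17ms: DENY
  req#18 t=17ms: DENY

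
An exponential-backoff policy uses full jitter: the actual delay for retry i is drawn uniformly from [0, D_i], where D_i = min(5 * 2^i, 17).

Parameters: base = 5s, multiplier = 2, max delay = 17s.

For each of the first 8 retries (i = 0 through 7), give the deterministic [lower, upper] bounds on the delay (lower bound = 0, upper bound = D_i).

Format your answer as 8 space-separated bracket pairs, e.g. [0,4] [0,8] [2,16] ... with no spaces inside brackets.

Computing bounds per retry:
  i=0: D_i=min(5*2^0,17)=5, bounds=[0,5]
  i=1: D_i=min(5*2^1,17)=10, bounds=[0,10]
  i=2: D_i=min(5*2^2,17)=17, bounds=[0,17]
  i=3: D_i=min(5*2^3,17)=17, bounds=[0,17]
  i=4: D_i=min(5*2^4,17)=17, bounds=[0,17]
  i=5: D_i=min(5*2^5,17)=17, bounds=[0,17]
  i=6: D_i=min(5*2^6,17)=17, bounds=[0,17]
  i=7: D_i=min(5*2^7,17)=17, bounds=[0,17]

Answer: [0,5] [0,10] [0,17] [0,17] [0,17] [0,17] [0,17] [0,17]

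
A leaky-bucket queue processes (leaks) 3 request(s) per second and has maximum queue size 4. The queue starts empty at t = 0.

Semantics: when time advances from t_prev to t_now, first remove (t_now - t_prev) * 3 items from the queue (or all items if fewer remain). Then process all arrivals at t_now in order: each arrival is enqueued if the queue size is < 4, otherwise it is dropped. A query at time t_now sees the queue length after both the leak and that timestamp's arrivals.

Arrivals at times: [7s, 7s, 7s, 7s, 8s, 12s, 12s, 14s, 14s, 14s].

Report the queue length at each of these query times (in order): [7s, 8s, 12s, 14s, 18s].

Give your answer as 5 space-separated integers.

Answer: 4 2 2 3 0

Derivation:
Queue lengths at query times:
  query t=7s: backlog = 4
  query t=8s: backlog = 2
  query t=12s: backlog = 2
  query t=14s: backlog = 3
  query t=18s: backlog = 0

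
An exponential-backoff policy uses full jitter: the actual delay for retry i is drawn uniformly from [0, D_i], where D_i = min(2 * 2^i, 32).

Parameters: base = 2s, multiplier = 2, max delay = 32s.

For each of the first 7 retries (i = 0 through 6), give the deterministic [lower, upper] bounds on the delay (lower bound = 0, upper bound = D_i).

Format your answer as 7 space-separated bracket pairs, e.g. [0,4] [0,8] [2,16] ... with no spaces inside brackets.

Answer: [0,2] [0,4] [0,8] [0,16] [0,32] [0,32] [0,32]

Derivation:
Computing bounds per retry:
  i=0: D_i=min(2*2^0,32)=2, bounds=[0,2]
  i=1: D_i=min(2*2^1,32)=4, bounds=[0,4]
  i=2: D_i=min(2*2^2,32)=8, bounds=[0,8]
  i=3: D_i=min(2*2^3,32)=16, bounds=[0,16]
  i=4: D_i=min(2*2^4,32)=32, bounds=[0,32]
  i=5: D_i=min(2*2^5,32)=32, bounds=[0,32]
  i=6: D_i=min(2*2^6,32)=32, bounds=[0,32]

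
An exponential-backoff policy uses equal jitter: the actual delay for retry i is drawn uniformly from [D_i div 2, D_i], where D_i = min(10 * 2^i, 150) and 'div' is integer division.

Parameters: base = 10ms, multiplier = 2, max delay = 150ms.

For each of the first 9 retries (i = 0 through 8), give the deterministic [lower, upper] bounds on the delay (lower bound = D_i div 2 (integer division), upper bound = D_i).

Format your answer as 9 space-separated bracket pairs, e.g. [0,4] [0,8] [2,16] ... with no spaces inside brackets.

Computing bounds per retry:
  i=0: D_i=min(10*2^0,150)=10, bounds=[5,10]
  i=1: D_i=min(10*2^1,150)=20, bounds=[10,20]
  i=2: D_i=min(10*2^2,150)=40, bounds=[20,40]
  i=3: D_i=min(10*2^3,150)=80, bounds=[40,80]
  i=4: D_i=min(10*2^4,150)=150, bounds=[75,150]
  i=5: D_i=min(10*2^5,150)=150, bounds=[75,150]
  i=6: D_i=min(10*2^6,150)=150, bounds=[75,150]
  i=7: D_i=min(10*2^7,150)=150, bounds=[75,150]
  i=8: D_i=min(10*2^8,150)=150, bounds=[75,150]

Answer: [5,10] [10,20] [20,40] [40,80] [75,150] [75,150] [75,150] [75,150] [75,150]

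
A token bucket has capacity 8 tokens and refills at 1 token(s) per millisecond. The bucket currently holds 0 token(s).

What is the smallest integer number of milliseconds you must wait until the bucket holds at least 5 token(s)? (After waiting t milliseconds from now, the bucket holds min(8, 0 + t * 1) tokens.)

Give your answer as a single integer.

Need 0 + t * 1 >= 5, so t >= 5/1.
Smallest integer t = ceil(5/1) = 5.

Answer: 5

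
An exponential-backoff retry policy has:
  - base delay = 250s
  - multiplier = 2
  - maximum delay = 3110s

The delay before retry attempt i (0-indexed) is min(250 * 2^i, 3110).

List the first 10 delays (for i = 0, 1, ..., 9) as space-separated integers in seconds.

Computing each delay:
  i=0: min(250*2^0, 3110) = 250
  i=1: min(250*2^1, 3110) = 500
  i=2: min(250*2^2, 3110) = 1000
  i=3: min(250*2^3, 3110) = 2000
  i=4: min(250*2^4, 3110) = 3110
  i=5: min(250*2^5, 3110) = 3110
  i=6: min(250*2^6, 3110) = 3110
  i=7: min(250*2^7, 3110) = 3110
  i=8: min(250*2^8, 3110) = 3110
  i=9: min(250*2^9, 3110) = 3110

Answer: 250 500 1000 2000 3110 3110 3110 3110 3110 3110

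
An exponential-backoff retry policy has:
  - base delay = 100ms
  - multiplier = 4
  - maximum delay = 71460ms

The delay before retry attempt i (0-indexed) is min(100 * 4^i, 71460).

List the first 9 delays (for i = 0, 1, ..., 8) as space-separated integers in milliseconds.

Answer: 100 400 1600 6400 25600 71460 71460 71460 71460

Derivation:
Computing each delay:
  i=0: min(100*4^0, 71460) = 100
  i=1: min(100*4^1, 71460) = 400
  i=2: min(100*4^2, 71460) = 1600
  i=3: min(100*4^3, 71460) = 6400
  i=4: min(100*4^4, 71460) = 25600
  i=5: min(100*4^5, 71460) = 71460
  i=6: min(100*4^6, 71460) = 71460
  i=7: min(100*4^7, 71460) = 71460
  i=8: min(100*4^8, 71460) = 71460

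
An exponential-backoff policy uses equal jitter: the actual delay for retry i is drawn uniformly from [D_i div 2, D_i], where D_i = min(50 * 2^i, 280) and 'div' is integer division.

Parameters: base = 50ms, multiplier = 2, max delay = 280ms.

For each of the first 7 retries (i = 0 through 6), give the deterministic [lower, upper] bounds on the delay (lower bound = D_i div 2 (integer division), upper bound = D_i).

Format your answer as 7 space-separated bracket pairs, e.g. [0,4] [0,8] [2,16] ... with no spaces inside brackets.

Computing bounds per retry:
  i=0: D_i=min(50*2^0,280)=50, bounds=[25,50]
  i=1: D_i=min(50*2^1,280)=100, bounds=[50,100]
  i=2: D_i=min(50*2^2,280)=200, bounds=[100,200]
  i=3: D_i=min(50*2^3,280)=280, bounds=[140,280]
  i=4: D_i=min(50*2^4,280)=280, bounds=[140,280]
  i=5: D_i=min(50*2^5,280)=280, bounds=[140,280]
  i=6: D_i=min(50*2^6,280)=280, bounds=[140,280]

Answer: [25,50] [50,100] [100,200] [140,280] [140,280] [140,280] [140,280]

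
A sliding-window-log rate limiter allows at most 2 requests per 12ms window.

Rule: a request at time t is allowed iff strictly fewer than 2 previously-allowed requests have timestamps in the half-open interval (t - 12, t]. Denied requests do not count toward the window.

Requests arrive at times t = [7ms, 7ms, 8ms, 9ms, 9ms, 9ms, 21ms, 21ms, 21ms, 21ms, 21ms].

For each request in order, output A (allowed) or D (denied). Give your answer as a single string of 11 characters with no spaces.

Answer: AADDDDAADDD

Derivation:
Tracking allowed requests in the window:
  req#1 t=7ms: ALLOW
  req#2 t=7ms: ALLOW
  req#3 t=8ms: DENY
  req#4 t=9ms: DENY
  req#5 t=9ms: DENY
  req#6 t=9ms: DENY
  req#7 t=21ms: ALLOW
  req#8 t=21ms: ALLOW
  req#9 t=21ms: DENY
  req#10 t=21ms: DENY
  req#11 t=21ms: DENY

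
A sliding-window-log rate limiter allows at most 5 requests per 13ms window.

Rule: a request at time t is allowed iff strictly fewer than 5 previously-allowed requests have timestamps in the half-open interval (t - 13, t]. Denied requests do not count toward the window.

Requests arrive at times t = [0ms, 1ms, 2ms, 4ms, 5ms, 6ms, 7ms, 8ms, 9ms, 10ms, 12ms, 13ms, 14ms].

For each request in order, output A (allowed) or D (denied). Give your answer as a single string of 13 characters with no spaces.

Tracking allowed requests in the window:
  req#1 t=0ms: ALLOW
  req#2 t=1ms: ALLOW
  req#3 t=2ms: ALLOW
  req#4 t=4ms: ALLOW
  req#5 t=5ms: ALLOW
  req#6 t=6ms: DENY
  req#7 t=7ms: DENY
  req#8 t=8ms: DENY
  req#9 t=9ms: DENY
  req#10 t=10ms: DENY
  req#11 t=12ms: DENY
  req#12 t=13ms: ALLOW
  req#13 t=14ms: ALLOW

Answer: AAAAADDDDDDAA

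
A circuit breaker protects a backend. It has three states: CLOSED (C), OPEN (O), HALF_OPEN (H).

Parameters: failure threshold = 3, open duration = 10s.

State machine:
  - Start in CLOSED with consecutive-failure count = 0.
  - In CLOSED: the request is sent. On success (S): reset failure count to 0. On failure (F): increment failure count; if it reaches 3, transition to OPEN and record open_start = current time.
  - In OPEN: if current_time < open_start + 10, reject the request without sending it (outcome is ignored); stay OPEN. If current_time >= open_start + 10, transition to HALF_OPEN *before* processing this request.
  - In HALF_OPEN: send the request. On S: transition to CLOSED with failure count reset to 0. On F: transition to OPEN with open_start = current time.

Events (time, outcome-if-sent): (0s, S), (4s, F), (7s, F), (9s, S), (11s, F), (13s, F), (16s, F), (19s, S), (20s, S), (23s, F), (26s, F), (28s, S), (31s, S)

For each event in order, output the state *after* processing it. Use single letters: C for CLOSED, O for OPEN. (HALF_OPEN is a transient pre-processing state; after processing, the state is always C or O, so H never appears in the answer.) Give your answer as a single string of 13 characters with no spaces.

State after each event:
  event#1 t=0s outcome=S: state=CLOSED
  event#2 t=4s outcome=F: state=CLOSED
  event#3 t=7s outcome=F: state=CLOSED
  event#4 t=9s outcome=S: state=CLOSED
  event#5 t=11s outcome=F: state=CLOSED
  event#6 t=13s outcome=F: state=CLOSED
  event#7 t=16s outcome=F: state=OPEN
  event#8 t=19s outcome=S: state=OPEN
  event#9 t=20s outcome=S: state=OPEN
  event#10 t=23s outcome=F: state=OPEN
  event#11 t=26s outcome=F: state=OPEN
  event#12 t=28s outcome=S: state=OPEN
  event#13 t=31s outcome=S: state=OPEN

Answer: CCCCCCOOOOOOO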